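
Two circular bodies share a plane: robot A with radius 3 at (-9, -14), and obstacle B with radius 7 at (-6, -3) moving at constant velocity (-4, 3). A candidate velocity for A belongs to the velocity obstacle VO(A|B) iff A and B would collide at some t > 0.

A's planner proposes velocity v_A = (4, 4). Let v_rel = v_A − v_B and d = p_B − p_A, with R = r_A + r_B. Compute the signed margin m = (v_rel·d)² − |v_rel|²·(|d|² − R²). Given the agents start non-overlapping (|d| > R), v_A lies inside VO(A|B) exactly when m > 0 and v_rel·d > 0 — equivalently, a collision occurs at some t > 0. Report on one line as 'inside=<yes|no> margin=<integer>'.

d = (3, 11),  |d|² = 130;  R = 3+7 = 10,  c = 130−10² = 30
v_rel = (8, 1),  |v_rel|² = 65;  v_rel·d = (8)·(3) + (1)·(11) = 35
65·t² − 70·t + 30 = 0  ⇒  m = 35² − 65·30 = -725
m = -725 < 0,  v_rel·d = 35 > 0  ⇒  outside

inside=no margin=-725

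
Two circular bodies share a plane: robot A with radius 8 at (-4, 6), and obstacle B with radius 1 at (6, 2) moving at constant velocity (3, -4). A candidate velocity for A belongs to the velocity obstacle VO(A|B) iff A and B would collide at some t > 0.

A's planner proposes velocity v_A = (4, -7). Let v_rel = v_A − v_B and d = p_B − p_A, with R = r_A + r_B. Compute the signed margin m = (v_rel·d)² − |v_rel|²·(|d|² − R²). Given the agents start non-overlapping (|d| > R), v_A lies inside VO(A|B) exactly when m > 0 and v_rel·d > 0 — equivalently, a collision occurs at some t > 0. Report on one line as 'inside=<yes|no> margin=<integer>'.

d = (10, -4),  |d|² = 116;  R = 8+1 = 9,  c = 116−9² = 35
v_rel = (1, -3),  |v_rel|² = 10;  v_rel·d = (1)·(10) + (-3)·(-4) = 22
10·t² − 44·t + 35 = 0  ⇒  m = 22² − 10·35 = 134
m = 134 > 0,  v_rel·d = 22 > 0  ⇒  inside

inside=yes margin=134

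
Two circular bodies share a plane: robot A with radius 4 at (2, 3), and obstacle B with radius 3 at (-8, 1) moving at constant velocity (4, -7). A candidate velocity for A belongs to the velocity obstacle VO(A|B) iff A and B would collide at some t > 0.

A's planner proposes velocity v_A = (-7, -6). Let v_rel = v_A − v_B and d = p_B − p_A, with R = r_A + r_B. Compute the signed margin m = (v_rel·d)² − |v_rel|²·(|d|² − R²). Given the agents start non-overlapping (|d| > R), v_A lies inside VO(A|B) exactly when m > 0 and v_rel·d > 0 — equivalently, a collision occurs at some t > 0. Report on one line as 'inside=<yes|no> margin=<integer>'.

d = (-10, -2),  |d|² = 104;  R = 4+3 = 7,  c = 104−7² = 55
v_rel = (-11, 1),  |v_rel|² = 122;  v_rel·d = (-11)·(-10) + (1)·(-2) = 108
122·t² − 216·t + 55 = 0  ⇒  m = 108² − 122·55 = 4954
m = 4954 > 0,  v_rel·d = 108 > 0  ⇒  inside

inside=yes margin=4954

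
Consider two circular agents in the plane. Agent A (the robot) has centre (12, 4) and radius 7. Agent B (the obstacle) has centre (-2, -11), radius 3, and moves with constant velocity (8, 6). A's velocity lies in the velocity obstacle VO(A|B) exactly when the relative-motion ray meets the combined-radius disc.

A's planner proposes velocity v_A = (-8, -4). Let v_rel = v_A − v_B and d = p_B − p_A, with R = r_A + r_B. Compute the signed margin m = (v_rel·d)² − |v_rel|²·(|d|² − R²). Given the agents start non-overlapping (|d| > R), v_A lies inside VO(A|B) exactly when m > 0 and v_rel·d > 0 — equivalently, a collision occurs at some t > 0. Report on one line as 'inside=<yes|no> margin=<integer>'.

d = (-14, -15),  |d|² = 421;  R = 7+3 = 10,  c = 421−10² = 321
v_rel = (-16, -10),  |v_rel|² = 356;  v_rel·d = (-16)·(-14) + (-10)·(-15) = 374
356·t² − 748·t + 321 = 0  ⇒  m = 374² − 356·321 = 25600
m = 25600 > 0,  v_rel·d = 374 > 0  ⇒  inside

inside=yes margin=25600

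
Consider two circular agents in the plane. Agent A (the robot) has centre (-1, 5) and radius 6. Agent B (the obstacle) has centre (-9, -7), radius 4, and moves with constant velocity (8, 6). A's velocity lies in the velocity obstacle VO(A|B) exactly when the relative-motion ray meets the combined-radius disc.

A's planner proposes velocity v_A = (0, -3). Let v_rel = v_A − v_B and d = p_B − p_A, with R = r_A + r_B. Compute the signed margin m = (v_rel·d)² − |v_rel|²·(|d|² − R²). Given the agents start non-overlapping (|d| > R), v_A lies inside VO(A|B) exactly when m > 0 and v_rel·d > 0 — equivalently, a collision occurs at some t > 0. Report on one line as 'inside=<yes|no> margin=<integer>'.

d = (-8, -12),  |d|² = 208;  R = 6+4 = 10,  c = 208−10² = 108
v_rel = (-8, -9),  |v_rel|² = 145;  v_rel·d = (-8)·(-8) + (-9)·(-12) = 172
145·t² − 344·t + 108 = 0  ⇒  m = 172² − 145·108 = 13924
m = 13924 > 0,  v_rel·d = 172 > 0  ⇒  inside

inside=yes margin=13924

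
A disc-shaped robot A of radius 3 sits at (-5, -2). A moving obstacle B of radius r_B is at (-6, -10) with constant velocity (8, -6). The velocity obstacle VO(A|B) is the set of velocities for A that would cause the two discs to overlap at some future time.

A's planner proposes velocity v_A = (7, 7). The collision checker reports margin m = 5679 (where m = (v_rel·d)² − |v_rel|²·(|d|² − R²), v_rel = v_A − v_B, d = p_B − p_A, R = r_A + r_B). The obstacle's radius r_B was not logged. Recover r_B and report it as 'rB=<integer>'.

m = 5679
d = (-1, -8);  v_rel = (-1, 13),  |v_rel|² = 170
v_rel×d = (-1)·(-8) − (13)·(-1) = 21
since m = R²·170 − 21²:  R² = (441 + 5679) / 170 = 36
R = √36 = 6  ⇒  r_B = 6 − 3 = 3

rB=3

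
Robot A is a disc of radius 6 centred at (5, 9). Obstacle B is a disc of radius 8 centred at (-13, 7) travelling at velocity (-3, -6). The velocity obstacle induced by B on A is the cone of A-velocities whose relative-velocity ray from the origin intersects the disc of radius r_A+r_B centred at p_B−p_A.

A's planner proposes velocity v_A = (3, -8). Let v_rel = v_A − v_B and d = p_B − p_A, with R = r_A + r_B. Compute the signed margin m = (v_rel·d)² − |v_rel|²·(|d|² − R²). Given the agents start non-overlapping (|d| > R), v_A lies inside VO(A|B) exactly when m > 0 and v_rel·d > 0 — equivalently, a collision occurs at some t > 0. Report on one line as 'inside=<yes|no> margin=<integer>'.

d = (-18, -2),  |d|² = 328;  R = 6+8 = 14,  c = 328−14² = 132
v_rel = (6, -2),  |v_rel|² = 40;  v_rel·d = (6)·(-18) + (-2)·(-2) = -104
40·t² + 208·t + 132 = 0  ⇒  m = (-104)² − 40·132 = 5536
m = 5536 > 0,  v_rel·d = -104 < 0  ⇒  outside

inside=no margin=5536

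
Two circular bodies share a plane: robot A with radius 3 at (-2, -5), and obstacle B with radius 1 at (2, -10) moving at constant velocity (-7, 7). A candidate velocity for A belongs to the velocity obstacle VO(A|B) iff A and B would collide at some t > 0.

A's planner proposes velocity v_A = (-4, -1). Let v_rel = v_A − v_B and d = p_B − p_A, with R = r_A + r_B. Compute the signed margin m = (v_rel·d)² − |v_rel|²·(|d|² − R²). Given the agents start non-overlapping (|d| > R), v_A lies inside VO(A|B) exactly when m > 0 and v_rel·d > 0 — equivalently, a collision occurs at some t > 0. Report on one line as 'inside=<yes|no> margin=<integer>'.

d = (4, -5),  |d|² = 41;  R = 3+1 = 4,  c = 41−4² = 25
v_rel = (3, -8),  |v_rel|² = 73;  v_rel·d = (3)·(4) + (-8)·(-5) = 52
73·t² − 104·t + 25 = 0  ⇒  m = 52² − 73·25 = 879
m = 879 > 0,  v_rel·d = 52 > 0  ⇒  inside

inside=yes margin=879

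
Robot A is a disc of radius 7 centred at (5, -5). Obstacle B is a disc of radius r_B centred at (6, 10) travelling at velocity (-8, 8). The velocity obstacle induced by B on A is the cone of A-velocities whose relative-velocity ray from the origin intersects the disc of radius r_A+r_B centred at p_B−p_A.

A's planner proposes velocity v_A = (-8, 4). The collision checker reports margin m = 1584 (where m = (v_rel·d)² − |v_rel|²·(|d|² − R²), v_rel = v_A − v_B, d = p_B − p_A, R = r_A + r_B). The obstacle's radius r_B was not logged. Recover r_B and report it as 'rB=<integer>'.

m = 1584
d = (1, 15);  v_rel = (0, -4),  |v_rel|² = 16
v_rel×d = (0)·(15) − (-4)·(1) = 4
since m = R²·16 − 4²:  R² = (16 + 1584) / 16 = 100
R = √100 = 10  ⇒  r_B = 10 − 7 = 3

rB=3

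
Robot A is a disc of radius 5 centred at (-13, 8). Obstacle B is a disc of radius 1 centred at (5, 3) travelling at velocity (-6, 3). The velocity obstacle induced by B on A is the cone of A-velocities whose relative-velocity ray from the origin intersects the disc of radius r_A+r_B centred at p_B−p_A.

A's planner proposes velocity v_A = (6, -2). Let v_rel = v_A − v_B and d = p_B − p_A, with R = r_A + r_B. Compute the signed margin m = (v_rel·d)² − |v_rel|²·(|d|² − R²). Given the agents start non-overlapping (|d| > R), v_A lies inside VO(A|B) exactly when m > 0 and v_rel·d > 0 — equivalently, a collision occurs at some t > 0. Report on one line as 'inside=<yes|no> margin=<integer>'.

d = (18, -5),  |d|² = 349;  R = 5+1 = 6,  c = 349−6² = 313
v_rel = (12, -5),  |v_rel|² = 169;  v_rel·d = (12)·(18) + (-5)·(-5) = 241
169·t² − 482·t + 313 = 0  ⇒  m = 241² − 169·313 = 5184
m = 5184 > 0,  v_rel·d = 241 > 0  ⇒  inside

inside=yes margin=5184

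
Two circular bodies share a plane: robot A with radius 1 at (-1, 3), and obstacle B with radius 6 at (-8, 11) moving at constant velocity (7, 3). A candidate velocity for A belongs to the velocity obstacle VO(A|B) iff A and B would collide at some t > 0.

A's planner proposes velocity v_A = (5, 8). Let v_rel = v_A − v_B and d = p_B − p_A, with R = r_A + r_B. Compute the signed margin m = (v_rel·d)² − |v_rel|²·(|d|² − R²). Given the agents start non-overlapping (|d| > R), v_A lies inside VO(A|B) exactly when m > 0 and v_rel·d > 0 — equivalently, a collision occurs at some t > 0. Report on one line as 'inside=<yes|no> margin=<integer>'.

d = (-7, 8),  |d|² = 113;  R = 1+6 = 7,  c = 113−7² = 64
v_rel = (-2, 5),  |v_rel|² = 29;  v_rel·d = (-2)·(-7) + (5)·(8) = 54
29·t² − 108·t + 64 = 0  ⇒  m = 54² − 29·64 = 1060
m = 1060 > 0,  v_rel·d = 54 > 0  ⇒  inside

inside=yes margin=1060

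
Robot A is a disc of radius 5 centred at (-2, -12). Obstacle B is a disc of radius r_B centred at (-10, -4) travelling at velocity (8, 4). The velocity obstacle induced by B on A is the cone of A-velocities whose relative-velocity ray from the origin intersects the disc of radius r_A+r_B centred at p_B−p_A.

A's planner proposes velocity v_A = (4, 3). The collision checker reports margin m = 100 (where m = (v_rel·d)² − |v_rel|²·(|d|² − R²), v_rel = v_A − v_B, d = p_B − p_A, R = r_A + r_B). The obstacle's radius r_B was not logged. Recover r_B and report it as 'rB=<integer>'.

m = 100
d = (-8, 8);  v_rel = (-4, -1),  |v_rel|² = 17
v_rel×d = (-4)·(8) − (-1)·(-8) = -40
since m = R²·17 − (-40)²:  R² = (1600 + 100) / 17 = 100
R = √100 = 10  ⇒  r_B = 10 − 5 = 5

rB=5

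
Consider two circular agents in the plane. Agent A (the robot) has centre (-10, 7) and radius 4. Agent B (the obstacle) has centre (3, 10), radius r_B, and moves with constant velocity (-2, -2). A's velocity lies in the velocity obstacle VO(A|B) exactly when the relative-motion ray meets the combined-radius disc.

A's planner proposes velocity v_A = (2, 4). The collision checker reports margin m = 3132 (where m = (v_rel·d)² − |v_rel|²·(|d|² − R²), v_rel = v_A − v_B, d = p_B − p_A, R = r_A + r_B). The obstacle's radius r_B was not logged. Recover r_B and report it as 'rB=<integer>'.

m = 3132
d = (13, 3);  v_rel = (4, 6),  |v_rel|² = 52
v_rel×d = (4)·(3) − (6)·(13) = -66
since m = R²·52 − (-66)²:  R² = (4356 + 3132) / 52 = 144
R = √144 = 12  ⇒  r_B = 12 − 4 = 8

rB=8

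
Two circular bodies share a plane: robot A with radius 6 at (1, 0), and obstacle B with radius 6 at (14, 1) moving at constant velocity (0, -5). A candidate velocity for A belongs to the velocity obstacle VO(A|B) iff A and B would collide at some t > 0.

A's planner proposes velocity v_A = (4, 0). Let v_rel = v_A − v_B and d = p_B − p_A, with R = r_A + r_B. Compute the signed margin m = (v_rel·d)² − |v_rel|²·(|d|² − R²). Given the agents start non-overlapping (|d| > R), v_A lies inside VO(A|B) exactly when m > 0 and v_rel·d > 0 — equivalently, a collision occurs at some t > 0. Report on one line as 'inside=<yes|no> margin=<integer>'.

d = (13, 1),  |d|² = 170;  R = 6+6 = 12,  c = 170−12² = 26
v_rel = (4, 5),  |v_rel|² = 41;  v_rel·d = (4)·(13) + (5)·(1) = 57
41·t² − 114·t + 26 = 0  ⇒  m = 57² − 41·26 = 2183
m = 2183 > 0,  v_rel·d = 57 > 0  ⇒  inside

inside=yes margin=2183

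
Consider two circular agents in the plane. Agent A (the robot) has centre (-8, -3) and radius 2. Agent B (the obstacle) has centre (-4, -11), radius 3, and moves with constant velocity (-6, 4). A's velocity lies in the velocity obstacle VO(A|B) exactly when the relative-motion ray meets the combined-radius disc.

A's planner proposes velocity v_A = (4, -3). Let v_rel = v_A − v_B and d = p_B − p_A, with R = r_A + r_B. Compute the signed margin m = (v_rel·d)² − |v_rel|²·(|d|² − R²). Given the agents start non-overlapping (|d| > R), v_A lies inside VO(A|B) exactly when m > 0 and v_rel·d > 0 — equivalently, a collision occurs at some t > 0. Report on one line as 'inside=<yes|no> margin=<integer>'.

d = (4, -8),  |d|² = 80;  R = 2+3 = 5,  c = 80−5² = 55
v_rel = (10, -7),  |v_rel|² = 149;  v_rel·d = (10)·(4) + (-7)·(-8) = 96
149·t² − 192·t + 55 = 0  ⇒  m = 96² − 149·55 = 1021
m = 1021 > 0,  v_rel·d = 96 > 0  ⇒  inside

inside=yes margin=1021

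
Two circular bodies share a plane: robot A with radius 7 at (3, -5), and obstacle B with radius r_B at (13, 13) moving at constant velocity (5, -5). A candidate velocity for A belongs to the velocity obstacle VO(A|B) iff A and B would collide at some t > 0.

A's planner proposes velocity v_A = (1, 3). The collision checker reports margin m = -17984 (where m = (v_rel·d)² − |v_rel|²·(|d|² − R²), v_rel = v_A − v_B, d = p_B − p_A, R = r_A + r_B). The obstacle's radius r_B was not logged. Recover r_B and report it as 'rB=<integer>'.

m = -17984
d = (10, 18);  v_rel = (-4, 8),  |v_rel|² = 80
v_rel×d = (-4)·(18) − (8)·(10) = -152
since m = R²·80 − (-152)²:  R² = (23104 + -17984) / 80 = 64
R = √64 = 8  ⇒  r_B = 8 − 7 = 1

rB=1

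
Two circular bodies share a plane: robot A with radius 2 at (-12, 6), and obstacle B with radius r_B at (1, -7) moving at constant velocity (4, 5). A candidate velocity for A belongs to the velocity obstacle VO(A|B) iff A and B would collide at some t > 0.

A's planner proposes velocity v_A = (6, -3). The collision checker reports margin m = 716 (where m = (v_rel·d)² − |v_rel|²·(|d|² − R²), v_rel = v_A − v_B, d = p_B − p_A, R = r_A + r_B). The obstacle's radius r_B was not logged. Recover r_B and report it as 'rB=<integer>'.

m = 716
d = (13, -13);  v_rel = (2, -8),  |v_rel|² = 68
v_rel×d = (2)·(-13) − (-8)·(13) = 78
since m = R²·68 − 78²:  R² = (6084 + 716) / 68 = 100
R = √100 = 10  ⇒  r_B = 10 − 2 = 8

rB=8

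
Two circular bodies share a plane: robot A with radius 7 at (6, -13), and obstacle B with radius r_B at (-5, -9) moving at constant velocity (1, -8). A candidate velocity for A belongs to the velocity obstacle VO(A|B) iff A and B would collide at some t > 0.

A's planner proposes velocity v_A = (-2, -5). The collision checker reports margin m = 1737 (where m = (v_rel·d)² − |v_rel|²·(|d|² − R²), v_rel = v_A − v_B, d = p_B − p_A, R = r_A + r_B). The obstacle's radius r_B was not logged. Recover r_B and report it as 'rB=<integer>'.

m = 1737
d = (-11, 4);  v_rel = (-3, 3),  |v_rel|² = 18
v_rel×d = (-3)·(4) − (3)·(-11) = 21
since m = R²·18 − 21²:  R² = (441 + 1737) / 18 = 121
R = √121 = 11  ⇒  r_B = 11 − 7 = 4

rB=4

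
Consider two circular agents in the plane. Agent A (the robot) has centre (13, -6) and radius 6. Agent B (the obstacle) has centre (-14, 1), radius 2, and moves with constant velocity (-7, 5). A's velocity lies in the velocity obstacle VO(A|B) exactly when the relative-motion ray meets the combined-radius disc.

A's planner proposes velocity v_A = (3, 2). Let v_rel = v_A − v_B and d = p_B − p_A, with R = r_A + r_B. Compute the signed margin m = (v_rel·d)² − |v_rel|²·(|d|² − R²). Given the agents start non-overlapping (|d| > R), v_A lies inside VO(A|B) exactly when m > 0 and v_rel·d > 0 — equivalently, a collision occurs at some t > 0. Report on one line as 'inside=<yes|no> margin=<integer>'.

d = (-27, 7),  |d|² = 778;  R = 6+2 = 8,  c = 778−8² = 714
v_rel = (10, -3),  |v_rel|² = 109;  v_rel·d = (10)·(-27) + (-3)·(7) = -291
109·t² + 582·t + 714 = 0  ⇒  m = (-291)² − 109·714 = 6855
m = 6855 > 0,  v_rel·d = -291 < 0  ⇒  outside

inside=no margin=6855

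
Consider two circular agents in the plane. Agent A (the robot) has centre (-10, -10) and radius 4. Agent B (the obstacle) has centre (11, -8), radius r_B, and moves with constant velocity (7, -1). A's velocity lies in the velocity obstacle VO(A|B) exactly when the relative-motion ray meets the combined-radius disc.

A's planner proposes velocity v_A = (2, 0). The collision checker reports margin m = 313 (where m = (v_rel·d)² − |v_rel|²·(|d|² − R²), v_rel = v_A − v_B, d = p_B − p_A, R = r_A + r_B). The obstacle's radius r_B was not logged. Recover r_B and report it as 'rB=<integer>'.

m = 313
d = (21, 2);  v_rel = (-5, 1),  |v_rel|² = 26
v_rel×d = (-5)·(2) − (1)·(21) = -31
since m = R²·26 − (-31)²:  R² = (961 + 313) / 26 = 49
R = √49 = 7  ⇒  r_B = 7 − 4 = 3

rB=3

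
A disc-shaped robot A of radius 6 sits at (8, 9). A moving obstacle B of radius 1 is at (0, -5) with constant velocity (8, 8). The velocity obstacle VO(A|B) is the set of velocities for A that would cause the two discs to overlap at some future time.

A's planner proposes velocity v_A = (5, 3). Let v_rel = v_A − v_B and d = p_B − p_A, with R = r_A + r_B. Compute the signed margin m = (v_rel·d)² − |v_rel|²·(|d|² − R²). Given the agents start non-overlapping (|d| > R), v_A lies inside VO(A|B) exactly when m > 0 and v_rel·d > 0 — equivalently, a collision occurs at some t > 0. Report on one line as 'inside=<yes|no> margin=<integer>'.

d = (-8, -14),  |d|² = 260;  R = 6+1 = 7,  c = 260−7² = 211
v_rel = (-3, -5),  |v_rel|² = 34;  v_rel·d = (-3)·(-8) + (-5)·(-14) = 94
34·t² − 188·t + 211 = 0  ⇒  m = 94² − 34·211 = 1662
m = 1662 > 0,  v_rel·d = 94 > 0  ⇒  inside

inside=yes margin=1662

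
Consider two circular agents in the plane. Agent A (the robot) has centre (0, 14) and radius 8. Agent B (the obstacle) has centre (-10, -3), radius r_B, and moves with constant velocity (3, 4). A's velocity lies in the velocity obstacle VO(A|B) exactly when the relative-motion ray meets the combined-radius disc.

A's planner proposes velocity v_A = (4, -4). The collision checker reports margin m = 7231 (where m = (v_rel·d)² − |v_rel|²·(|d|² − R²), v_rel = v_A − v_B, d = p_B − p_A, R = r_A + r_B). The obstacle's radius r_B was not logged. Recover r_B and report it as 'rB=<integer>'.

m = 7231
d = (-10, -17);  v_rel = (1, -8),  |v_rel|² = 65
v_rel×d = (1)·(-17) − (-8)·(-10) = -97
since m = R²·65 − (-97)²:  R² = (9409 + 7231) / 65 = 256
R = √256 = 16  ⇒  r_B = 16 − 8 = 8

rB=8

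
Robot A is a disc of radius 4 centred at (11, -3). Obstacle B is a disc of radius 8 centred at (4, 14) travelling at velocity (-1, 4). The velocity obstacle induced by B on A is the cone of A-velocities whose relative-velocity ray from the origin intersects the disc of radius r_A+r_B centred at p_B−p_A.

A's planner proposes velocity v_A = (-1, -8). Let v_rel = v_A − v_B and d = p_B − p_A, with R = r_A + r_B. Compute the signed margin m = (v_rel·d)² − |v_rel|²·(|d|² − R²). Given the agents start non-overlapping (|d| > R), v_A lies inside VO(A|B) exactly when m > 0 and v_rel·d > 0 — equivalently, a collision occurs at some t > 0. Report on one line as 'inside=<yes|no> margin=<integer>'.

d = (-7, 17),  |d|² = 338;  R = 4+8 = 12,  c = 338−12² = 194
v_rel = (0, -12),  |v_rel|² = 144;  v_rel·d = (0)·(-7) + (-12)·(17) = -204
144·t² + 408·t + 194 = 0  ⇒  m = (-204)² − 144·194 = 13680
m = 13680 > 0,  v_rel·d = -204 < 0  ⇒  outside

inside=no margin=13680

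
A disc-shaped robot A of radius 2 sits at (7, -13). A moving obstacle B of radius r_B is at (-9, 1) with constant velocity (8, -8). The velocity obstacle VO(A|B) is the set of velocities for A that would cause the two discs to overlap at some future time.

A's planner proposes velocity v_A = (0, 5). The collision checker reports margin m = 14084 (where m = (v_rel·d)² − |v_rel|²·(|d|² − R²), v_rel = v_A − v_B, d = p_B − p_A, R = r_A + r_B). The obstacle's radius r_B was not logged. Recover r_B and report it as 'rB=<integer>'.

m = 14084
d = (-16, 14);  v_rel = (-8, 13),  |v_rel|² = 233
v_rel×d = (-8)·(14) − (13)·(-16) = 96
since m = R²·233 − 96²:  R² = (9216 + 14084) / 233 = 100
R = √100 = 10  ⇒  r_B = 10 − 2 = 8

rB=8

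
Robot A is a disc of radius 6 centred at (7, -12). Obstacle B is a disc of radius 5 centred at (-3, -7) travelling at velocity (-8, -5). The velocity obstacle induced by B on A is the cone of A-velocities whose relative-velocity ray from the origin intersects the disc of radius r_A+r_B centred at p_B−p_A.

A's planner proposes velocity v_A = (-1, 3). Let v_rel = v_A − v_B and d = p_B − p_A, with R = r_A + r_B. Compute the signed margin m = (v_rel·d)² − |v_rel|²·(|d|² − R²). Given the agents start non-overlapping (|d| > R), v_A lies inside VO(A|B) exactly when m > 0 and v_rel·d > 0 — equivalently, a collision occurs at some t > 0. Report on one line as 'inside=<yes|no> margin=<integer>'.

d = (-10, 5),  |d|² = 125;  R = 6+5 = 11,  c = 125−11² = 4
v_rel = (7, 8),  |v_rel|² = 113;  v_rel·d = (7)·(-10) + (8)·(5) = -30
113·t² + 60·t + 4 = 0  ⇒  m = (-30)² − 113·4 = 448
m = 448 > 0,  v_rel·d = -30 < 0  ⇒  outside

inside=no margin=448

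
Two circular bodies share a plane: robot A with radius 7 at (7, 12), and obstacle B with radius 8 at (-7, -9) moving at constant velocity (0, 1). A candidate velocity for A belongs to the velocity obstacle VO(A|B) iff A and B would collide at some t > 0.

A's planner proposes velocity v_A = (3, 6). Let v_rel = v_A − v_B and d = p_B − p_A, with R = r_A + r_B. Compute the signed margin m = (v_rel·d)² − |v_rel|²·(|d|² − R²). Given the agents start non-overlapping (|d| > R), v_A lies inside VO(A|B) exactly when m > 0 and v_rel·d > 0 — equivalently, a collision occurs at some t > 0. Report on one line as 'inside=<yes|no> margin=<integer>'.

d = (-14, -21),  |d|² = 637;  R = 7+8 = 15,  c = 637−15² = 412
v_rel = (3, 5),  |v_rel|² = 34;  v_rel·d = (3)·(-14) + (5)·(-21) = -147
34·t² + 294·t + 412 = 0  ⇒  m = (-147)² − 34·412 = 7601
m = 7601 > 0,  v_rel·d = -147 < 0  ⇒  outside

inside=no margin=7601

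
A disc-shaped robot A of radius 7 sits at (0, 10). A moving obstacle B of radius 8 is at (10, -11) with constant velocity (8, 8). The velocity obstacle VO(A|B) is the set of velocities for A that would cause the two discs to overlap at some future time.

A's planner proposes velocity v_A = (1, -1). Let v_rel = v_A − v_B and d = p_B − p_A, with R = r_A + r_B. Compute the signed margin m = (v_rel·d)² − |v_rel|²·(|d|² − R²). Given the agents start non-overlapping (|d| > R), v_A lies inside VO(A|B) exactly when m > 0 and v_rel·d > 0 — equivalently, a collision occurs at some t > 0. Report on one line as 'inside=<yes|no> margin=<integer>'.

d = (10, -21),  |d|² = 541;  R = 7+8 = 15,  c = 541−15² = 316
v_rel = (-7, -9),  |v_rel|² = 130;  v_rel·d = (-7)·(10) + (-9)·(-21) = 119
130·t² − 238·t + 316 = 0  ⇒  m = 119² − 130·316 = -26919
m = -26919 < 0,  v_rel·d = 119 > 0  ⇒  outside

inside=no margin=-26919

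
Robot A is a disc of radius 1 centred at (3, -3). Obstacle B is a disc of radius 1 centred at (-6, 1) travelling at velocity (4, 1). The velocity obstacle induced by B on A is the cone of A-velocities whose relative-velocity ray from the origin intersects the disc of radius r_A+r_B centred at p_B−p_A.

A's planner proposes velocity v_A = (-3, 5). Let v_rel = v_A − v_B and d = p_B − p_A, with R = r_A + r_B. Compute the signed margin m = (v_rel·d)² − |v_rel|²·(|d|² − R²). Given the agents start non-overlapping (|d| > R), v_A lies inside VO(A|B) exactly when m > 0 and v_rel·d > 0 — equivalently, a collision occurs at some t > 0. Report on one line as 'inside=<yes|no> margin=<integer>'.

d = (-9, 4),  |d|² = 97;  R = 1+1 = 2,  c = 97−2² = 93
v_rel = (-7, 4),  |v_rel|² = 65;  v_rel·d = (-7)·(-9) + (4)·(4) = 79
65·t² − 158·t + 93 = 0  ⇒  m = 79² − 65·93 = 196
m = 196 > 0,  v_rel·d = 79 > 0  ⇒  inside

inside=yes margin=196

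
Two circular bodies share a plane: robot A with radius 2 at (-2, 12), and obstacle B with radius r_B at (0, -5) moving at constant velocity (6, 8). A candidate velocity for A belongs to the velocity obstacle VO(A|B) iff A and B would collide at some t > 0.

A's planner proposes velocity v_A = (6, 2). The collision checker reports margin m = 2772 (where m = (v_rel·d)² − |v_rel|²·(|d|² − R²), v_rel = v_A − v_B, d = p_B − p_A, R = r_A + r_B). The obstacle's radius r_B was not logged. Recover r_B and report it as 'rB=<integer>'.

m = 2772
d = (2, -17);  v_rel = (0, -6),  |v_rel|² = 36
v_rel×d = (0)·(-17) − (-6)·(2) = 12
since m = R²·36 − 12²:  R² = (144 + 2772) / 36 = 81
R = √81 = 9  ⇒  r_B = 9 − 2 = 7

rB=7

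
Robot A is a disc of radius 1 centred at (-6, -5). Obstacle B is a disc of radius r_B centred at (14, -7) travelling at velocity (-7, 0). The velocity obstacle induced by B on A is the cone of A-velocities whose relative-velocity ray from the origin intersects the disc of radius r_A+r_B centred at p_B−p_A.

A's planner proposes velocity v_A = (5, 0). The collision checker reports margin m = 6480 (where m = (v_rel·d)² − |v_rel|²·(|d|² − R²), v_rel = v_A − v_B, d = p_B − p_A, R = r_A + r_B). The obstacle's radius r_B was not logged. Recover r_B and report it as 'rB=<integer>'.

m = 6480
d = (20, -2);  v_rel = (12, 0),  |v_rel|² = 144
v_rel×d = (12)·(-2) − (0)·(20) = -24
since m = R²·144 − (-24)²:  R² = (576 + 6480) / 144 = 49
R = √49 = 7  ⇒  r_B = 7 − 1 = 6

rB=6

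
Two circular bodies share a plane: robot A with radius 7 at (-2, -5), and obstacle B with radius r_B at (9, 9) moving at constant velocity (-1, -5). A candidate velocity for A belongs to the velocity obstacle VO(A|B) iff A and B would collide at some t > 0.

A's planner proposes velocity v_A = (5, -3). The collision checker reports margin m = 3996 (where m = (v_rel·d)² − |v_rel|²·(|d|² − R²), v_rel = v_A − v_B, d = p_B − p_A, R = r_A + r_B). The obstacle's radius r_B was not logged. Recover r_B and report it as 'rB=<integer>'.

m = 3996
d = (11, 14);  v_rel = (6, 2),  |v_rel|² = 40
v_rel×d = (6)·(14) − (2)·(11) = 62
since m = R²·40 − 62²:  R² = (3844 + 3996) / 40 = 196
R = √196 = 14  ⇒  r_B = 14 − 7 = 7

rB=7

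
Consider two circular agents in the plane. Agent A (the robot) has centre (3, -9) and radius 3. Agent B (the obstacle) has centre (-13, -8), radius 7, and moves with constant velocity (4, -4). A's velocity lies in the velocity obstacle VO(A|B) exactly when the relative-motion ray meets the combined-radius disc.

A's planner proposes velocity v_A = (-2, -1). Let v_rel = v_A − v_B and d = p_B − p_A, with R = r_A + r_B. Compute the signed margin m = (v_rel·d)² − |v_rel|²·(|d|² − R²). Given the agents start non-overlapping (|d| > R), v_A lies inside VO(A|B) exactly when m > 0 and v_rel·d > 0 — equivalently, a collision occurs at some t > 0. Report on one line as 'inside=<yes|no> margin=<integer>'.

d = (-16, 1),  |d|² = 257;  R = 3+7 = 10,  c = 257−10² = 157
v_rel = (-6, 3),  |v_rel|² = 45;  v_rel·d = (-6)·(-16) + (3)·(1) = 99
45·t² − 198·t + 157 = 0  ⇒  m = 99² − 45·157 = 2736
m = 2736 > 0,  v_rel·d = 99 > 0  ⇒  inside

inside=yes margin=2736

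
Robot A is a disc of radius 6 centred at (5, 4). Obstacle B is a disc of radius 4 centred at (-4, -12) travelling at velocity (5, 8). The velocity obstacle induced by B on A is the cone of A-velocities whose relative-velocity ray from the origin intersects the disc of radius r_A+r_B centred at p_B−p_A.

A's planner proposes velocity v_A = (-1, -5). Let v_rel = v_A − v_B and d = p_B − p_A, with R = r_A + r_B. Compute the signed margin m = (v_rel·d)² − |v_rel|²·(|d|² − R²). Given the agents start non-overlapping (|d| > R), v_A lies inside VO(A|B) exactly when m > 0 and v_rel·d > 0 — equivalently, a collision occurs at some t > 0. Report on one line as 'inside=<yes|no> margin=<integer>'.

d = (-9, -16),  |d|² = 337;  R = 6+4 = 10,  c = 337−10² = 237
v_rel = (-6, -13),  |v_rel|² = 205;  v_rel·d = (-6)·(-9) + (-13)·(-16) = 262
205·t² − 524·t + 237 = 0  ⇒  m = 262² − 205·237 = 20059
m = 20059 > 0,  v_rel·d = 262 > 0  ⇒  inside

inside=yes margin=20059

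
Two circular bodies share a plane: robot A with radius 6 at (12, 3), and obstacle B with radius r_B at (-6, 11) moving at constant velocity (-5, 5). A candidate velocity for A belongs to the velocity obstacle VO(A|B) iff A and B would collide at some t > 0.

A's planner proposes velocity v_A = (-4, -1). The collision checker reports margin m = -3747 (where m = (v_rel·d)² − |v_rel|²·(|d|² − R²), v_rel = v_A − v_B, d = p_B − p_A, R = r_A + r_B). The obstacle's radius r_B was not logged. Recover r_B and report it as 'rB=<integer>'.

m = -3747
d = (-18, 8);  v_rel = (1, -6),  |v_rel|² = 37
v_rel×d = (1)·(8) − (-6)·(-18) = -100
since m = R²·37 − (-100)²:  R² = (10000 + -3747) / 37 = 169
R = √169 = 13  ⇒  r_B = 13 − 6 = 7

rB=7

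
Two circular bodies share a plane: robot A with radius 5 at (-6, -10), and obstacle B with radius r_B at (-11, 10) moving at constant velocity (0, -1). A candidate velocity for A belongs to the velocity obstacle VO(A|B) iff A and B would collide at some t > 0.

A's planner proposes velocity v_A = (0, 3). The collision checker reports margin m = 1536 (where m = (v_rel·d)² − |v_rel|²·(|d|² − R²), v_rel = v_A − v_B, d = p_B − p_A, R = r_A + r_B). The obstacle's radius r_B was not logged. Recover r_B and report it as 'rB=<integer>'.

m = 1536
d = (-5, 20);  v_rel = (0, 4),  |v_rel|² = 16
v_rel×d = (0)·(20) − (4)·(-5) = 20
since m = R²·16 − 20²:  R² = (400 + 1536) / 16 = 121
R = √121 = 11  ⇒  r_B = 11 − 5 = 6

rB=6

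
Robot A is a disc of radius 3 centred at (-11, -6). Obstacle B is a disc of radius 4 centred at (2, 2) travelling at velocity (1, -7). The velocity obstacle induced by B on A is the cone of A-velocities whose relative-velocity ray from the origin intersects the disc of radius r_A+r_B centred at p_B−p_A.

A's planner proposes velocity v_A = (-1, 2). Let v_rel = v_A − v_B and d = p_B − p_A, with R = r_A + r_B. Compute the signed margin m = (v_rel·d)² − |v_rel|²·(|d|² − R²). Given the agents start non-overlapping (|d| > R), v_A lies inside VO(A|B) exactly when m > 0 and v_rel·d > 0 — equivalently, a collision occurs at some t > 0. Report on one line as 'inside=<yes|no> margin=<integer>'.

d = (13, 8),  |d|² = 233;  R = 3+4 = 7,  c = 233−7² = 184
v_rel = (-2, 9),  |v_rel|² = 85;  v_rel·d = (-2)·(13) + (9)·(8) = 46
85·t² − 92·t + 184 = 0  ⇒  m = 46² − 85·184 = -13524
m = -13524 < 0,  v_rel·d = 46 > 0  ⇒  outside

inside=no margin=-13524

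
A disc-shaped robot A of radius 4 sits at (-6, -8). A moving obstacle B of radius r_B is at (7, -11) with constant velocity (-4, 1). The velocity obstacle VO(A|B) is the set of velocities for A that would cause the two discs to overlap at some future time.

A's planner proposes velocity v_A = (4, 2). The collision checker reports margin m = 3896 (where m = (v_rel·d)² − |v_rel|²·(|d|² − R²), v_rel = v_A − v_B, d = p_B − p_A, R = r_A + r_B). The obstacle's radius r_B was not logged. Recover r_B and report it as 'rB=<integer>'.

m = 3896
d = (13, -3);  v_rel = (8, 1),  |v_rel|² = 65
v_rel×d = (8)·(-3) − (1)·(13) = -37
since m = R²·65 − (-37)²:  R² = (1369 + 3896) / 65 = 81
R = √81 = 9  ⇒  r_B = 9 − 4 = 5

rB=5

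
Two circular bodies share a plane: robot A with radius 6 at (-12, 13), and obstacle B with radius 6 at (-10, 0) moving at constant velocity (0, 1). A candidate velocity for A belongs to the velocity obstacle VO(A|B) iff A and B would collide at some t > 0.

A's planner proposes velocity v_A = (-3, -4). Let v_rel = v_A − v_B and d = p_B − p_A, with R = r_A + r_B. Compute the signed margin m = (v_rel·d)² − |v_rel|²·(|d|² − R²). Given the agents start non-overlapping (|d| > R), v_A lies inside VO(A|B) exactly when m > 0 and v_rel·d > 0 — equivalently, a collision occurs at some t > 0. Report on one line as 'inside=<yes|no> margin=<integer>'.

d = (2, -13),  |d|² = 173;  R = 6+6 = 12,  c = 173−12² = 29
v_rel = (-3, -5),  |v_rel|² = 34;  v_rel·d = (-3)·(2) + (-5)·(-13) = 59
34·t² − 118·t + 29 = 0  ⇒  m = 59² − 34·29 = 2495
m = 2495 > 0,  v_rel·d = 59 > 0  ⇒  inside

inside=yes margin=2495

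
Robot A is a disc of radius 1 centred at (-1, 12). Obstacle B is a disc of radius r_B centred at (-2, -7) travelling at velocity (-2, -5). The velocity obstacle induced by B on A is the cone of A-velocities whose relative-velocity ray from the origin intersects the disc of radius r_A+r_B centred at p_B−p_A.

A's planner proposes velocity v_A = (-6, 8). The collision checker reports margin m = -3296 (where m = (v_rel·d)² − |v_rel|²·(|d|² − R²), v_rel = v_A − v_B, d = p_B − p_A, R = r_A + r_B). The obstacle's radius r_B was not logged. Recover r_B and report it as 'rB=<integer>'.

m = -3296
d = (-1, -19);  v_rel = (-4, 13),  |v_rel|² = 185
v_rel×d = (-4)·(-19) − (13)·(-1) = 89
since m = R²·185 − 89²:  R² = (7921 + -3296) / 185 = 25
R = √25 = 5  ⇒  r_B = 5 − 1 = 4

rB=4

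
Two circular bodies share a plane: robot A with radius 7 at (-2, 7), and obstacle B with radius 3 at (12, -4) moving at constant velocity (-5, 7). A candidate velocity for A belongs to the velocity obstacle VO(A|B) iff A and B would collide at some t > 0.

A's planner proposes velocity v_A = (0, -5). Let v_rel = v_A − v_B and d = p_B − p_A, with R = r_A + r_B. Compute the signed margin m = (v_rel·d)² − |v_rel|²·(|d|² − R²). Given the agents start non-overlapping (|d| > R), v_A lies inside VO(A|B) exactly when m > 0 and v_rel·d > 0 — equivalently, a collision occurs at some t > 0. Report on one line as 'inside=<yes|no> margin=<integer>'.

d = (14, -11),  |d|² = 317;  R = 7+3 = 10,  c = 317−10² = 217
v_rel = (5, -12),  |v_rel|² = 169;  v_rel·d = (5)·(14) + (-12)·(-11) = 202
169·t² − 404·t + 217 = 0  ⇒  m = 202² − 169·217 = 4131
m = 4131 > 0,  v_rel·d = 202 > 0  ⇒  inside

inside=yes margin=4131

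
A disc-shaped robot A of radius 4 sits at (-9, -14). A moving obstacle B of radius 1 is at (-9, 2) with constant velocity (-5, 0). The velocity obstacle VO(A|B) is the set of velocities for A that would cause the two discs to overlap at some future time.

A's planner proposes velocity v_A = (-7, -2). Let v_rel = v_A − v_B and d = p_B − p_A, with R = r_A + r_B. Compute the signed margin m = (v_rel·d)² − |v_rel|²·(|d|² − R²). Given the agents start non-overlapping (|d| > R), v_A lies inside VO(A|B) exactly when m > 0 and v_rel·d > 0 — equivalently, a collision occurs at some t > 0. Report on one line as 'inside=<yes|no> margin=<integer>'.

d = (0, 16),  |d|² = 256;  R = 4+1 = 5,  c = 256−5² = 231
v_rel = (-2, -2),  |v_rel|² = 8;  v_rel·d = (-2)·(0) + (-2)·(16) = -32
8·t² + 64·t + 231 = 0  ⇒  m = (-32)² − 8·231 = -824
m = -824 < 0,  v_rel·d = -32 < 0  ⇒  outside

inside=no margin=-824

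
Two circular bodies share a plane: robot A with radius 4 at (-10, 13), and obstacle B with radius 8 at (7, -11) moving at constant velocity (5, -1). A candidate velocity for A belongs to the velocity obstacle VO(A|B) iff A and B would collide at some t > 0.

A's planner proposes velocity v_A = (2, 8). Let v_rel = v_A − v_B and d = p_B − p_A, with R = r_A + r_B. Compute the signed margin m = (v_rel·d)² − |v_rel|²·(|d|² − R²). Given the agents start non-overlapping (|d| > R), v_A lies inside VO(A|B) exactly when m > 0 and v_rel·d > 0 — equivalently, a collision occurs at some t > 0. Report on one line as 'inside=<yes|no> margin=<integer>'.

d = (17, -24),  |d|² = 865;  R = 4+8 = 12,  c = 865−12² = 721
v_rel = (-3, 9),  |v_rel|² = 90;  v_rel·d = (-3)·(17) + (9)·(-24) = -267
90·t² + 534·t + 721 = 0  ⇒  m = (-267)² − 90·721 = 6399
m = 6399 > 0,  v_rel·d = -267 < 0  ⇒  outside

inside=no margin=6399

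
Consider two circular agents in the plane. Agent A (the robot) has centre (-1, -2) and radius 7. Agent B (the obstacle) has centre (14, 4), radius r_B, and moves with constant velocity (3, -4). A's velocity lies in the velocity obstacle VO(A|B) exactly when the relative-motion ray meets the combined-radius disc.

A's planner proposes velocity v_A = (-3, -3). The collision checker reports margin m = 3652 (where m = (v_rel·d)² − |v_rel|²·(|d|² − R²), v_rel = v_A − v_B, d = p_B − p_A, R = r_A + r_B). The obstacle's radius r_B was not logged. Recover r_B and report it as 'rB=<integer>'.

m = 3652
d = (15, 6);  v_rel = (-6, 1),  |v_rel|² = 37
v_rel×d = (-6)·(6) − (1)·(15) = -51
since m = R²·37 − (-51)²:  R² = (2601 + 3652) / 37 = 169
R = √169 = 13  ⇒  r_B = 13 − 7 = 6

rB=6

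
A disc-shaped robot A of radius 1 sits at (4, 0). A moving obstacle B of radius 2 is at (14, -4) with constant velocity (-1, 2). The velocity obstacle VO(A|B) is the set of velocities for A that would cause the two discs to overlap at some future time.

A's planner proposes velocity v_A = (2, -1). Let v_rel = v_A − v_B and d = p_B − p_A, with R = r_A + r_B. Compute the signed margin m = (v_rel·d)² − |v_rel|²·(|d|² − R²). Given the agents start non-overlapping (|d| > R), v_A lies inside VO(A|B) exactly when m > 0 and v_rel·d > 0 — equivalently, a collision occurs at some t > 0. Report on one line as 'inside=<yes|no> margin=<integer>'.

d = (10, -4),  |d|² = 116;  R = 1+2 = 3,  c = 116−3² = 107
v_rel = (3, -3),  |v_rel|² = 18;  v_rel·d = (3)·(10) + (-3)·(-4) = 42
18·t² − 84·t + 107 = 0  ⇒  m = 42² − 18·107 = -162
m = -162 < 0,  v_rel·d = 42 > 0  ⇒  outside

inside=no margin=-162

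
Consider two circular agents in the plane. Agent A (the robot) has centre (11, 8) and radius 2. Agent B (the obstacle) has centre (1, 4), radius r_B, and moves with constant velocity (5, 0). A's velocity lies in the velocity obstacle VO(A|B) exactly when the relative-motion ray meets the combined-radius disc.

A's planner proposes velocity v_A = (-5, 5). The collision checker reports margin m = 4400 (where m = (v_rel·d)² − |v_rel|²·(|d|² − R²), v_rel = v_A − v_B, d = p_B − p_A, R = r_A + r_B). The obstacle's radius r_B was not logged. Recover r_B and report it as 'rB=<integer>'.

m = 4400
d = (-10, -4);  v_rel = (-10, 5),  |v_rel|² = 125
v_rel×d = (-10)·(-4) − (5)·(-10) = 90
since m = R²·125 − 90²:  R² = (8100 + 4400) / 125 = 100
R = √100 = 10  ⇒  r_B = 10 − 2 = 8

rB=8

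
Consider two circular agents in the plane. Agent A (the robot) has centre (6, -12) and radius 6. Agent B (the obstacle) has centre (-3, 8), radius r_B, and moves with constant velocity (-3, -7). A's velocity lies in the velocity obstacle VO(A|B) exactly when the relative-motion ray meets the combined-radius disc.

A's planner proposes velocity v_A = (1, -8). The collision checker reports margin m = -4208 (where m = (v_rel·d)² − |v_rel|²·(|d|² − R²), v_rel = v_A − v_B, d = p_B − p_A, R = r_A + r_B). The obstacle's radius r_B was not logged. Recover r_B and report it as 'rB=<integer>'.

m = -4208
d = (-9, 20);  v_rel = (4, -1),  |v_rel|² = 17
v_rel×d = (4)·(20) − (-1)·(-9) = 71
since m = R²·17 − 71²:  R² = (5041 + -4208) / 17 = 49
R = √49 = 7  ⇒  r_B = 7 − 6 = 1

rB=1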